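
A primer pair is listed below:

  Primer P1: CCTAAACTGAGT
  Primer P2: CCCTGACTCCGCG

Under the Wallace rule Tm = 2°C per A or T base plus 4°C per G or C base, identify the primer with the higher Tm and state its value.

Primer P2, 46°C

Primer P1: A+T=7, G+C=5 → Tm = 2(7)+4(5) = 34°C
Primer P2: A+T=3, G+C=10 → Tm = 2(3)+4(10) = 46°C
34°C vs 46°C → primer P2 is higher.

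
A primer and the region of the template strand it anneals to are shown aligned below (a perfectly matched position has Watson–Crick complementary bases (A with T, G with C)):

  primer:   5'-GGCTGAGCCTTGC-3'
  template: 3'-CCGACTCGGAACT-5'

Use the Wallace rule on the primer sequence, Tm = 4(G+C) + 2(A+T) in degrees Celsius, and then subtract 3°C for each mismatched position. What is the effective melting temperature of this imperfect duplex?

41°C

Primer base counts: A=1, T=3, G=5, C=4 → A+T=4, G+C=9
Perfect-match Tm = 2(4) + 4(9) = 8 + 36 = 44°C
Mismatches (positions where the bases are not complementary): 1 (at position 13)
Effective Tm = 44 − 1×3 = 44 − 3 = 41°C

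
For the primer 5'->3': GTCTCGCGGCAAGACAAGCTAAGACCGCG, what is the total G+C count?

Base counts: C=9, G=9, A=8, T=3
G+C = 9 + 9 = 18

18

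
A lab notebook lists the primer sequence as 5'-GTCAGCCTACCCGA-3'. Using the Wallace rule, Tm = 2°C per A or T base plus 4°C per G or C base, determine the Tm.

Counting bases: G=3, C=6, A=3, T=2
A+T = 5, G+C = 9
Tm = 4·9 + 2·5 = 36 + 10 = 46°C

46°C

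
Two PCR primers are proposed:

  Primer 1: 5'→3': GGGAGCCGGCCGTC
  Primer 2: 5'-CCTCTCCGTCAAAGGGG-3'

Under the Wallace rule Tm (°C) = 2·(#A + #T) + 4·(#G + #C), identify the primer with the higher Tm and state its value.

Primer 2, 56°C

Primer 1: A+T=2, G+C=12 → Tm = 2(2)+4(12) = 52°C
Primer 2: A+T=6, G+C=11 → Tm = 2(6)+4(11) = 56°C
52°C vs 56°C → primer 2 is higher.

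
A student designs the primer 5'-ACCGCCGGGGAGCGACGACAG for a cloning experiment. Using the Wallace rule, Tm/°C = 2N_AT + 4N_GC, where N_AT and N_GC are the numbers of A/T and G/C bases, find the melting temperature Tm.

74°C

Counting bases: T=0, A=5, G=9, C=7
AT pairs contribute 5, GC pairs contribute 16.
Tm = 4·16 + 2·5 = 64 + 10 = 74°C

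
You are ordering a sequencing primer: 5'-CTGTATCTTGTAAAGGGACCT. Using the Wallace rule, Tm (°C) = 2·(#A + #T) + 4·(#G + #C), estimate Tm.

Scanning the sequence gives A=5, T=7, C=4, G=5.
So N_AT = 12 and N_GC = 9.
Tm = 4·9 + 2·12 = 36 + 24 = 60°C

60°C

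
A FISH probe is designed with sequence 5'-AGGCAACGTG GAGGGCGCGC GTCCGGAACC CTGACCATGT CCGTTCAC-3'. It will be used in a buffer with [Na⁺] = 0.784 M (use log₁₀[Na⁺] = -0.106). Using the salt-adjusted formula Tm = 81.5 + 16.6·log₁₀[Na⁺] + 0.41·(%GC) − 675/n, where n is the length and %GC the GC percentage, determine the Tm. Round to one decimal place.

93.0°C

Length n = 48. G=16, A=9, T=7, C=16
G+C = 32, so %GC = 32/48 × 100 = 66.667%
Salt term: 16.6 × (-0.106) = -1.76
GC term: 0.41 × 66.667 = 27.333; length term: −675/48 = −14.062
Tm = 81.5 + (-1.76) + 27.333 − 14.062 = 93.011 → 93.0°C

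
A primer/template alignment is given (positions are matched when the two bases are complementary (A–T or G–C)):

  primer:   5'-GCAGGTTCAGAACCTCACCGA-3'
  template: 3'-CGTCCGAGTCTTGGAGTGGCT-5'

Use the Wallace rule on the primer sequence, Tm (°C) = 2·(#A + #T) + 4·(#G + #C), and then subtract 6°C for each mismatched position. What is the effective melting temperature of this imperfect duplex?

Primer base counts: A=6, T=3, G=5, C=7 → A+T=9, G+C=12
Perfect-match Tm = 2(9) + 4(12) = 18 + 48 = 66°C
Mismatches (positions where the bases are not complementary): 1 (at position 6)
Effective Tm = 66 − 1×6 = 66 − 6 = 60°C

60°C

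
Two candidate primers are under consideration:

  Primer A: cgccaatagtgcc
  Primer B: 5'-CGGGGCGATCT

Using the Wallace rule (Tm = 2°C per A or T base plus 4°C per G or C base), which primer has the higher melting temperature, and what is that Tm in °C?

Primer A, 42°C

Primer A: A+T=5, G+C=8 → Tm = 2(5)+4(8) = 42°C
Primer B: A+T=3, G+C=8 → Tm = 2(3)+4(8) = 38°C
42°C vs 38°C → primer A is higher.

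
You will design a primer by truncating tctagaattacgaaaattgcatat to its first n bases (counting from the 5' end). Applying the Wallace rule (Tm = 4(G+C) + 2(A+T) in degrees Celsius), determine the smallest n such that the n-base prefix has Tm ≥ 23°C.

n = 10

First 9 bases: TCTAGAATT → Tm = 22°C (< 23°C)
First 10 bases: TCTAGAATTA → Tm = 24°C (≥ 23°C)
Since every base adds ≥2°C, Tm only increases with n, so the threshold is first crossed at n = 10.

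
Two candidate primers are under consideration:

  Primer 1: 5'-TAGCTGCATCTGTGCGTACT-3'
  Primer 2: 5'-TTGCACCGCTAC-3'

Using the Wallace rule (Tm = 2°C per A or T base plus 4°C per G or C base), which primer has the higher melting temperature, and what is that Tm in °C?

Primer 1: A+T=10, G+C=10 → Tm = 2(10)+4(10) = 60°C
Primer 2: A+T=5, G+C=7 → Tm = 2(5)+4(7) = 38°C
60°C vs 38°C → primer 1 is higher.

Primer 1, 60°C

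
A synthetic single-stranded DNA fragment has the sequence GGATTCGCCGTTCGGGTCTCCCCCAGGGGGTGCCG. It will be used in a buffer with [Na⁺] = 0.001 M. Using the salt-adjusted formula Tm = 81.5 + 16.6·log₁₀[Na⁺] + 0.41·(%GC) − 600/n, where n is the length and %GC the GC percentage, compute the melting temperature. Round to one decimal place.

45.0°C

Length n = 35. Counting bases: G=14, T=7, C=12, A=2
G+C = 26, so %GC = 26/35 × 100 = 74.286%
Salt term: 16.6 × (-3) = -49.8
GC term: 0.41 × 74.286 = 30.457; length term: −600/35 = −17.143
Tm = 81.5 + (-49.8) + 30.457 − 17.143 = 45.014 → 45.0°C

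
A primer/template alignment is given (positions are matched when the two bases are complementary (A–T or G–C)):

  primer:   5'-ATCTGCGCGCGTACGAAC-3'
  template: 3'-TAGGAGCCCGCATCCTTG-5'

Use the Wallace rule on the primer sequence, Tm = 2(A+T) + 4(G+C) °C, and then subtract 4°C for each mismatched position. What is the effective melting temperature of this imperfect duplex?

Primer base counts: A=4, T=3, G=5, C=6 → A+T=7, G+C=11
Perfect-match Tm = 2(7) + 4(11) = 14 + 44 = 58°C
Mismatches (positions where the bases are not complementary): 4 (at positions 4, 5, 8, 14)
Effective Tm = 58 − 4×4 = 58 − 16 = 42°C

42°C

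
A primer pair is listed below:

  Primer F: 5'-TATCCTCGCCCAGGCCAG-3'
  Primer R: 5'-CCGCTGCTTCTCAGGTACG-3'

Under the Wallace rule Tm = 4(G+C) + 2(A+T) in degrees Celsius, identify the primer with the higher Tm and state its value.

Primer F: A+T=6, G+C=12 → Tm = 2(6)+4(12) = 60°C
Primer R: A+T=7, G+C=12 → Tm = 2(7)+4(12) = 62°C
60°C vs 62°C → primer R is higher.

Primer R, 62°C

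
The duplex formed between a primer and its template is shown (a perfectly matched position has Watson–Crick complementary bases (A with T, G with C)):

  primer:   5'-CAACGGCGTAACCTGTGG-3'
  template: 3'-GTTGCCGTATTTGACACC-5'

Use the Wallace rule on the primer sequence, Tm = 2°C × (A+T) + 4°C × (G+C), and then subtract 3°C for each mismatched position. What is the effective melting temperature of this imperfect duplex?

52°C

Primer base counts: A=4, T=3, G=6, C=5 → A+T=7, G+C=11
Perfect-match Tm = 2(7) + 4(11) = 14 + 44 = 58°C
Mismatches (positions where the bases are not complementary): 2 (at positions 8, 12)
Effective Tm = 58 − 2×3 = 58 − 6 = 52°C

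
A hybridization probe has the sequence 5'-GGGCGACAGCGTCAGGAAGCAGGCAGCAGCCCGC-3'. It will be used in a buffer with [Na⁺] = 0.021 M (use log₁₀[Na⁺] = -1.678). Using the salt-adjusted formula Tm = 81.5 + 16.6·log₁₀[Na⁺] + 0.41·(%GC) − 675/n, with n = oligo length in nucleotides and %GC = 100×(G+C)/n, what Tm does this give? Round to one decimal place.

63.9°C

Length n = 34. Base counts: T=1, G=14, C=11, A=8
G+C = 25, so %GC = 25/34 × 100 = 73.529%
Salt term: 16.6 × (-1.678) = -27.855
GC term: 0.41 × 73.529 = 30.147; length term: −675/34 = −19.853
Tm = 81.5 + (-27.855) + 30.147 − 19.853 = 63.939 → 63.9°C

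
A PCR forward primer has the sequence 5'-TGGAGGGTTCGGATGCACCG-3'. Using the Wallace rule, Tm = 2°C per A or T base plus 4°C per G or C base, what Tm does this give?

Scanning the sequence gives A=3, C=4, G=9, T=4.
So N_AT = 7 and N_GC = 13.
Tm = 4·13 + 2·7 = 52 + 14 = 66°C

66°C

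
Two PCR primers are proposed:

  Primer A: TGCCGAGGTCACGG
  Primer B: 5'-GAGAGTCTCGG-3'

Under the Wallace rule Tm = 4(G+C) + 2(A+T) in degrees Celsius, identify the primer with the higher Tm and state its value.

Primer A: A+T=4, G+C=10 → Tm = 2(4)+4(10) = 48°C
Primer B: A+T=4, G+C=7 → Tm = 2(4)+4(7) = 36°C
48°C vs 36°C → primer A is higher.

Primer A, 48°C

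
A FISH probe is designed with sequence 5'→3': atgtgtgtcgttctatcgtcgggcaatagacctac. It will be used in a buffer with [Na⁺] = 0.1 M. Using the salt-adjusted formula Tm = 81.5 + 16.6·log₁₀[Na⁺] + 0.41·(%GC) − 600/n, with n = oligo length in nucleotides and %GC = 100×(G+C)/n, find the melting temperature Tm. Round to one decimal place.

Length n = 35. C=8, G=9, A=7, T=11
G+C = 17, so %GC = 17/35 × 100 = 48.571%
Salt term: 16.6 × (-1) = -16.6
GC term: 0.41 × 48.571 = 19.914; length term: −600/35 = −17.143
Tm = 81.5 + (-16.6) + 19.914 − 17.143 = 67.671 → 67.7°C

67.7°C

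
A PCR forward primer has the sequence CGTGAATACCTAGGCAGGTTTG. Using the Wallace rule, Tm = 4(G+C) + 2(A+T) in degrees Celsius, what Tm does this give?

66°C

Scanning the sequence gives C=4, G=7, A=5, T=6.
So N_AT = 11 and N_GC = 11.
Tm = 4·11 + 2·11 = 44 + 22 = 66°C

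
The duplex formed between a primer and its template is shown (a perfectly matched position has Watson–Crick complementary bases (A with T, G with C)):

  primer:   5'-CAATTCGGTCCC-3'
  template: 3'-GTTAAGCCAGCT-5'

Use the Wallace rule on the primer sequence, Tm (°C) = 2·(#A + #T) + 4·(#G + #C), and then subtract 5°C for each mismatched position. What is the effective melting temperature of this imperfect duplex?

28°C

Primer base counts: A=2, T=3, G=2, C=5 → A+T=5, G+C=7
Perfect-match Tm = 2(5) + 4(7) = 10 + 28 = 38°C
Mismatches (positions where the bases are not complementary): 2 (at positions 11, 12)
Effective Tm = 38 − 2×5 = 38 − 10 = 28°C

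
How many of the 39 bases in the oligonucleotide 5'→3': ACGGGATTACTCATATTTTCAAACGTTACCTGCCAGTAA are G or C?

15

A=12, C=9, T=12, G=6
G+C = 6 + 9 = 15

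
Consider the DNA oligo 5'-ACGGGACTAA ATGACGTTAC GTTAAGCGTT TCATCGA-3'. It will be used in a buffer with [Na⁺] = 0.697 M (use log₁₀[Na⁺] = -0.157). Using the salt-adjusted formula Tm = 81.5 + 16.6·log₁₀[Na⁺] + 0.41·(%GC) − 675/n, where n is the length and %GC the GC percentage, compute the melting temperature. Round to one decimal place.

Length n = 37. Base counts: G=9, A=11, T=10, C=7
G+C = 16, so %GC = 16/37 × 100 = 43.243%
Salt term: 16.6 × (-0.157) = -2.606
GC term: 0.41 × 43.243 = 17.73; length term: −675/37 = −18.243
Tm = 81.5 + (-2.606) + 17.73 − 18.243 = 78.381 → 78.4°C

78.4°C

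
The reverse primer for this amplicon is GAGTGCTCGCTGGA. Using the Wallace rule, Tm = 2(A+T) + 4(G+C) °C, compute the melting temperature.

Base counts: T=3, A=2, C=3, G=6
So N_AT = 5 and N_GC = 9.
Tm = 2×5 + 4×9 = 46°C

46°C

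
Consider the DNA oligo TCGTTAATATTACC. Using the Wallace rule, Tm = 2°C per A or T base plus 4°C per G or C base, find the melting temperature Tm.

36°C

T=6, C=3, G=1, A=4
AT pairs contribute 10, GC pairs contribute 4.
Tm = 4·4 + 2·10 = 16 + 20 = 36°C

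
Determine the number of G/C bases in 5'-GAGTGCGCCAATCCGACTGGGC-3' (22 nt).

G=8, C=7, T=3, A=4
Total G or C: 8 + 7 = 15

15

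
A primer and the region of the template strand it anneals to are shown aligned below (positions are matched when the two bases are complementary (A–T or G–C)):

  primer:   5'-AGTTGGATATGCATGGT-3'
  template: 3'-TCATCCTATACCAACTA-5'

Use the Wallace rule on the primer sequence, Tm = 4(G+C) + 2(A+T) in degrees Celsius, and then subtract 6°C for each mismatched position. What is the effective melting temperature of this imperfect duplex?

Primer base counts: A=4, T=6, G=6, C=1 → A+T=10, G+C=7
Perfect-match Tm = 2(10) + 4(7) = 20 + 28 = 48°C
Mismatches (positions where the bases are not complementary): 4 (at positions 4, 12, 13, 16)
Effective Tm = 48 − 4×6 = 48 − 24 = 24°C

24°C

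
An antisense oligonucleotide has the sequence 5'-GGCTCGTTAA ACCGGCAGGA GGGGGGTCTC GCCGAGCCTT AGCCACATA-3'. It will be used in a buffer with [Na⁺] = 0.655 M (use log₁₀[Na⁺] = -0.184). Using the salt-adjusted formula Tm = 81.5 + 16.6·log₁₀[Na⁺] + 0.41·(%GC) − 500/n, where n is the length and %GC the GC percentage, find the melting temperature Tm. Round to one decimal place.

94.2°C

Length n = 49. Counting bases: A=10, C=14, G=17, T=8
G+C = 31, so %GC = 31/49 × 100 = 63.265%
Salt term: 16.6 × (-0.184) = -3.054
GC term: 0.41 × 63.265 = 25.939; length term: −500/49 = −10.204
Tm = 81.5 + (-3.054) + 25.939 − 10.204 = 94.181 → 94.2°C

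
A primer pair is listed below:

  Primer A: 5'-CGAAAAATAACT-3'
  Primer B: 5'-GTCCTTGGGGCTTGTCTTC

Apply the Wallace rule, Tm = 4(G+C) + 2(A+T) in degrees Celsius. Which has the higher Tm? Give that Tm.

Primer B, 60°C

Primer A: A+T=9, G+C=3 → Tm = 2(9)+4(3) = 30°C
Primer B: A+T=8, G+C=11 → Tm = 2(8)+4(11) = 60°C
30°C vs 60°C → primer B is higher.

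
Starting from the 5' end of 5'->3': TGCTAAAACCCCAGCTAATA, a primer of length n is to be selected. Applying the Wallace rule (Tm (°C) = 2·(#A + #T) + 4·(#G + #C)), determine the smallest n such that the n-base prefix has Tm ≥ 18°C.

First 6 bases: TGCTAA → Tm = 16°C (< 18°C)
First 7 bases: TGCTAAA → Tm = 18°C (≥ 18°C)
Since every base adds ≥2°C, Tm only increases with n, so the threshold is first crossed at n = 7.

n = 7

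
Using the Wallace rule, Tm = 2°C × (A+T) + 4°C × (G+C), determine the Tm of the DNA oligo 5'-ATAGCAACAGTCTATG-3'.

44°C

A=6, G=3, T=4, C=3
AT pairs contribute 10, GC pairs contribute 6.
Tm = 2(10) + 4(6) = 20 + 24 = 44°C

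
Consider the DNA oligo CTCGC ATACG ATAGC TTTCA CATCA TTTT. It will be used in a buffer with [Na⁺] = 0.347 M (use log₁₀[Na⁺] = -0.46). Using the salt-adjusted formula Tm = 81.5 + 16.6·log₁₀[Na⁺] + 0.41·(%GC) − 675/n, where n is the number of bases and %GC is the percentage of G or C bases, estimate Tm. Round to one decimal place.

Length n = 29. C=8, T=11, G=3, A=7
G+C = 11, so %GC = 11/29 × 100 = 37.931%
Salt term: 16.6 × (-0.46) = -7.636
GC term: 0.41 × 37.931 = 15.552; length term: −675/29 = −23.276
Tm = 81.5 + (-7.636) + 15.552 − 23.276 = 66.14 → 66.1°C

66.1°C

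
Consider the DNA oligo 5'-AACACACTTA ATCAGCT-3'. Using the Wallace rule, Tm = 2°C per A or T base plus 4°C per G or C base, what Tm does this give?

46°C

T=4, G=1, A=7, C=5
AT pairs contribute 11, GC pairs contribute 6.
Tm = 2(11) + 4(6) = 22 + 24 = 46°C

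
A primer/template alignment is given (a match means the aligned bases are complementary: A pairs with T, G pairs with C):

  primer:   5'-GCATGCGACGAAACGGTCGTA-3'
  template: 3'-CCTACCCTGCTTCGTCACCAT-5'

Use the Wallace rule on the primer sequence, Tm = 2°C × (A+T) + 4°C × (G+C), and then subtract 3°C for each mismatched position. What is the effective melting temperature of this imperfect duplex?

51°C

Primer base counts: A=6, T=3, G=7, C=5 → A+T=9, G+C=12
Perfect-match Tm = 2(9) + 4(12) = 18 + 48 = 66°C
Mismatches (positions where the bases are not complementary): 5 (at positions 2, 6, 13, 15, 18)
Effective Tm = 66 − 5×3 = 66 − 15 = 51°C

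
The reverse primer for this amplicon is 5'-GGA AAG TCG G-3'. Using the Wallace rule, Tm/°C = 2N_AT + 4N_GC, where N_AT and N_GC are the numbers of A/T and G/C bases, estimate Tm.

32°C

Scanning the sequence gives A=3, G=5, T=1, C=1.
AT pairs contribute 4, GC pairs contribute 6.
Tm = 4·6 + 2·4 = 24 + 8 = 32°C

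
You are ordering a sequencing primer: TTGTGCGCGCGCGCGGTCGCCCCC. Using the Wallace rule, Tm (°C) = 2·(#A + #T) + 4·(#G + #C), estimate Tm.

G=9, C=11, A=0, T=4
A+T = 4, G+C = 20
Tm = 2×4 + 4×20 = 88°C

88°C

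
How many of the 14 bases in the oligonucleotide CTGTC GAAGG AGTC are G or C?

Scanning the sequence gives T=3, G=5, A=3, C=3.
Total G or C: 5 + 3 = 8

8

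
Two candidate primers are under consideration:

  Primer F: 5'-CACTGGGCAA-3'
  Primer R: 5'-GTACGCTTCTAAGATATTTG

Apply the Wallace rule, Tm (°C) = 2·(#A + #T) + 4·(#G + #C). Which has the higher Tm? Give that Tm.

Primer F: A+T=4, G+C=6 → Tm = 2(4)+4(6) = 32°C
Primer R: A+T=13, G+C=7 → Tm = 2(13)+4(7) = 54°C
32°C vs 54°C → primer R is higher.

Primer R, 54°C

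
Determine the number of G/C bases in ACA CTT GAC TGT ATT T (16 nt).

Scanning the sequence gives G=2, A=4, T=7, C=3.
Total G or C: 2 + 3 = 5

5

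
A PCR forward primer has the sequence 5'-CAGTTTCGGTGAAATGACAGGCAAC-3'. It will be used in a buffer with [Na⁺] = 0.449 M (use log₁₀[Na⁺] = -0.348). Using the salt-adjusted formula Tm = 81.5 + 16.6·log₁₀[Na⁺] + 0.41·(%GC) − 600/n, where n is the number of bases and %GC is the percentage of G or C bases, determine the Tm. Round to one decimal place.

71.4°C

Length n = 25. Counting bases: A=8, T=5, C=5, G=7
G+C = 12, so %GC = 12/25 × 100 = 48%
Salt term: 16.6 × (-0.348) = -5.777
GC term: 0.41 × 48 = 19.68; length term: −600/25 = −24
Tm = 81.5 + (-5.777) + 19.68 − 24 = 71.403 → 71.4°C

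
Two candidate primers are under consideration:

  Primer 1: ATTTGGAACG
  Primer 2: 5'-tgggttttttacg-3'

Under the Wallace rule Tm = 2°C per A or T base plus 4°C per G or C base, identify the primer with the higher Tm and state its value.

Primer 2, 36°C

Primer 1: A+T=6, G+C=4 → Tm = 2(6)+4(4) = 28°C
Primer 2: A+T=8, G+C=5 → Tm = 2(8)+4(5) = 36°C
28°C vs 36°C → primer 2 is higher.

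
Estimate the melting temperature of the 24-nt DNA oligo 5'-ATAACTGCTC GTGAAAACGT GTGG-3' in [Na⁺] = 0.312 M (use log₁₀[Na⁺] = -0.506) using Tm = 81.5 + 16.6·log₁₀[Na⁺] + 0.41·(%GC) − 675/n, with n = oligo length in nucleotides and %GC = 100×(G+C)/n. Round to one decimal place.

63.8°C

Length n = 24. Base counts: A=7, C=4, G=7, T=6
G+C = 11, so %GC = 11/24 × 100 = 45.833%
Salt term: 16.6 × (-0.506) = -8.4
GC term: 0.41 × 45.833 = 18.792; length term: −675/24 = −28.125
Tm = 81.5 + (-8.4) + 18.792 − 28.125 = 63.767 → 63.8°C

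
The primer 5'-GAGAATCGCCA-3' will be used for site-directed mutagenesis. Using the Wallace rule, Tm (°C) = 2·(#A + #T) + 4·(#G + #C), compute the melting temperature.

Counting bases: T=1, C=3, A=4, G=3
A+T = 5, G+C = 6
Tm = 2×5 + 4×6 = 34°C

34°C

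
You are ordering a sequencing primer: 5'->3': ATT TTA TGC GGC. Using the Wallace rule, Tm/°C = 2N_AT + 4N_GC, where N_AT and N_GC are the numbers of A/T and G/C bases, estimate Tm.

Counting bases: A=2, T=5, G=3, C=2
So N_AT = 7 and N_GC = 5.
Tm = 2×7 + 4×5 = 34°C

34°C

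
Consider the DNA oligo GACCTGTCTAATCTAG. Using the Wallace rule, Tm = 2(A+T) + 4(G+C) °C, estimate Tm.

Scanning the sequence gives C=4, T=5, G=3, A=4.
A+T = 9, G+C = 7
Tm = 2×9 + 4×7 = 46°C

46°C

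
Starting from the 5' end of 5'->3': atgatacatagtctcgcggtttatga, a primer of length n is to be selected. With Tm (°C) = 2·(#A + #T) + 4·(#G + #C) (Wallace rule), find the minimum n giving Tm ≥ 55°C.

n = 19

First 18 bases: ATGATACATAGTCTCGCG → Tm = 52°C (< 55°C)
First 19 bases: ATGATACATAGTCTCGCGG → Tm = 56°C (≥ 55°C)
Each additional base adds 2°C (A/T) or 4°C (G/C), so Tm is non-decreasing in n; n = 19 is the first length to reach 55°C.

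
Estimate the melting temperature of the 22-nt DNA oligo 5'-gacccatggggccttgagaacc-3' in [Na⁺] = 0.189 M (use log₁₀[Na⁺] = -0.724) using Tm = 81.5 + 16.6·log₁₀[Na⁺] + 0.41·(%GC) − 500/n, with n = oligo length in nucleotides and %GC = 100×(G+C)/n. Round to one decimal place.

Length n = 22. G=7, C=7, A=5, T=3
G+C = 14, so %GC = 14/22 × 100 = 63.636%
Salt term: 16.6 × (-0.724) = -12.018
GC term: 0.41 × 63.636 = 26.091; length term: −500/22 = −22.727
Tm = 81.5 + (-12.018) + 26.091 − 22.727 = 72.846 → 72.8°C

72.8°C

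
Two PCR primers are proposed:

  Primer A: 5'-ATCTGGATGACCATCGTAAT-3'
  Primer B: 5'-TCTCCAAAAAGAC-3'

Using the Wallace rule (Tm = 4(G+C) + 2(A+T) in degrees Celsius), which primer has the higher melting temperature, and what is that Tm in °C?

Primer A, 56°C

Primer A: A+T=12, G+C=8 → Tm = 2(12)+4(8) = 56°C
Primer B: A+T=8, G+C=5 → Tm = 2(8)+4(5) = 36°C
56°C vs 36°C → primer A is higher.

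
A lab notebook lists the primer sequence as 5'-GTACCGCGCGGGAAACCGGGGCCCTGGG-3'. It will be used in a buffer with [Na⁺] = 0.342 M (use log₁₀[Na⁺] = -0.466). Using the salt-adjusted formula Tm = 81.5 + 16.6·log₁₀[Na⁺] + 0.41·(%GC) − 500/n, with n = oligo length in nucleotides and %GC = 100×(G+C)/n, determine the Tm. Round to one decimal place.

88.1°C

Length n = 28. Scanning the sequence gives G=13, A=4, C=9, T=2.
G+C = 22, so %GC = 22/28 × 100 = 78.571%
Salt term: 16.6 × (-0.466) = -7.736
GC term: 0.41 × 78.571 = 32.214; length term: −500/28 = −17.857
Tm = 81.5 + (-7.736) + 32.214 − 17.857 = 88.121 → 88.1°C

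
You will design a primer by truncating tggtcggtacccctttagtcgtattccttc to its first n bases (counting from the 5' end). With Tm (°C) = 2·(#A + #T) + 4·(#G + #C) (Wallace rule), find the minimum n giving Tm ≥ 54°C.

n = 18

First 17 bases: TGGTCGGTACCCCTTTA → Tm = 52°C (< 54°C)
First 18 bases: TGGTCGGTACCCCTTTAG → Tm = 56°C (≥ 54°C)
Since every base adds ≥2°C, Tm only increases with n, so the threshold is first crossed at n = 18.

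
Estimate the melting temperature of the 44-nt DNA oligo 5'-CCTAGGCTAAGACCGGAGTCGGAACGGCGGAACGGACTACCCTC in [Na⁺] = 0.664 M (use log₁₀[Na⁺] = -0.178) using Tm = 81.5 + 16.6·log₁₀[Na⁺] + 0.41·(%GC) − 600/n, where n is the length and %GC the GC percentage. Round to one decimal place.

91.0°C

Length n = 44. Scanning the sequence gives A=11, G=14, T=5, C=14.
G+C = 28, so %GC = 28/44 × 100 = 63.636%
Salt term: 16.6 × (-0.178) = -2.955
GC term: 0.41 × 63.636 = 26.091; length term: −600/44 = −13.636
Tm = 81.5 + (-2.955) + 26.091 − 13.636 = 91 → 91.0°C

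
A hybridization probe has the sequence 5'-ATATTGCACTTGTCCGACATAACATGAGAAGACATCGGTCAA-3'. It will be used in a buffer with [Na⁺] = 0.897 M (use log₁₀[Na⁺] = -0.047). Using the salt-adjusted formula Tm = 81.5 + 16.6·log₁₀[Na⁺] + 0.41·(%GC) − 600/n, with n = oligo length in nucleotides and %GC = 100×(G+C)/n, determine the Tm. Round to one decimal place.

Length n = 42. Base counts: T=10, C=9, A=15, G=8
G+C = 17, so %GC = 17/42 × 100 = 40.476%
Salt term: 16.6 × (-0.047) = -0.78
GC term: 0.41 × 40.476 = 16.595; length term: −600/42 = −14.286
Tm = 81.5 + (-0.78) + 16.595 − 14.286 = 83.029 → 83.0°C

83.0°C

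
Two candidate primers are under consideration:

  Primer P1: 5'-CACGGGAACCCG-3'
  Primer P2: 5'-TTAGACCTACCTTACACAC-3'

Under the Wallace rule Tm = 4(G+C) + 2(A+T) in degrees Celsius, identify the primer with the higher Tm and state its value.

Primer P2, 54°C

Primer P1: A+T=3, G+C=9 → Tm = 2(3)+4(9) = 42°C
Primer P2: A+T=11, G+C=8 → Tm = 2(11)+4(8) = 54°C
42°C vs 54°C → primer P2 is higher.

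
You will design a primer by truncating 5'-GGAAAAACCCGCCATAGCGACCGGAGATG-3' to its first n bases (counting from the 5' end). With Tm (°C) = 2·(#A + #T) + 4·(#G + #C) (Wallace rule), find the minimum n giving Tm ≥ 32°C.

n = 11

First 10 bases: GGAAAAACCC → Tm = 30°C (< 32°C)
First 11 bases: GGAAAAACCCG → Tm = 34°C (≥ 32°C)
Since every base adds ≥2°C, Tm only increases with n, so the threshold is first crossed at n = 11.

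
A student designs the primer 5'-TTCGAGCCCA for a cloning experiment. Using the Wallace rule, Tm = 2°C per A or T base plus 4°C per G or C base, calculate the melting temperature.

C=4, T=2, G=2, A=2
AT pairs contribute 4, GC pairs contribute 6.
Tm = 2(4) + 4(6) = 8 + 24 = 32°C

32°C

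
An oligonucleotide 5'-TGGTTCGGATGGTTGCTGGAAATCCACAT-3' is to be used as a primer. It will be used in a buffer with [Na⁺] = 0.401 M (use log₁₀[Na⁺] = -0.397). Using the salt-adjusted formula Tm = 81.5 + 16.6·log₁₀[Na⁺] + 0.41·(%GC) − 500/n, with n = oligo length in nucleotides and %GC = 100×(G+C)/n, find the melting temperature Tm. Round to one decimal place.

77.5°C

Length n = 29. Counting bases: A=6, C=5, T=9, G=9
G+C = 14, so %GC = 14/29 × 100 = 48.276%
Salt term: 16.6 × (-0.397) = -6.59
GC term: 0.41 × 48.276 = 19.793; length term: −500/29 = −17.241
Tm = 81.5 + (-6.59) + 19.793 − 17.241 = 77.462 → 77.5°C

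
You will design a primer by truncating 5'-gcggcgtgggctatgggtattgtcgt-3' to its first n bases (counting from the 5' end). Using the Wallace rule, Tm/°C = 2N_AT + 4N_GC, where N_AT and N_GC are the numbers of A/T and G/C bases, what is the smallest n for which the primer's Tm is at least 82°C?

n = 25

First 24 bases: GCGGCGTGGGCTATGGGTATTGTC → Tm = 78°C (< 82°C)
First 25 bases: GCGGCGTGGGCTATGGGTATTGTCG → Tm = 82°C (≥ 82°C)
Since every base adds ≥2°C, Tm only increases with n, so the threshold is first crossed at n = 25.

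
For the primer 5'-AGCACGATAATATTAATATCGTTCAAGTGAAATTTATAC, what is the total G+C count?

Counting bases: T=13, C=5, G=5, A=16
G+C = 5 + 5 = 10

10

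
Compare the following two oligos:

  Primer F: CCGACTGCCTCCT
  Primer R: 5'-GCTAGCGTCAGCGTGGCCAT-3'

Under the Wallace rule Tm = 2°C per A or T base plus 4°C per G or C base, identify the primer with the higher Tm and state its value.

Primer R, 66°C

Primer F: A+T=4, G+C=9 → Tm = 2(4)+4(9) = 44°C
Primer R: A+T=7, G+C=13 → Tm = 2(7)+4(13) = 66°C
44°C vs 66°C → primer R is higher.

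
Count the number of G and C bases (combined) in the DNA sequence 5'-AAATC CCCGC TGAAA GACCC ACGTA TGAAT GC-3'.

Counting bases: G=6, A=11, C=10, T=5
Total G or C: 6 + 10 = 16

16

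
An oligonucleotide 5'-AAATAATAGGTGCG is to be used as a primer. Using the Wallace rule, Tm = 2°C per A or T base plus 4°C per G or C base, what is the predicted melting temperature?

38°C

Base counts: C=1, T=3, A=6, G=4
AT pairs contribute 9, GC pairs contribute 5.
Tm = 2×9 + 4×5 = 38°C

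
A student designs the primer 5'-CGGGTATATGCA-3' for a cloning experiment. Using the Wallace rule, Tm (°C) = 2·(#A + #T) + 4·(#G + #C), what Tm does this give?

36°C

Scanning the sequence gives T=3, G=4, A=3, C=2.
A+T = 6, G+C = 6
Tm = 4·6 + 2·6 = 24 + 12 = 36°C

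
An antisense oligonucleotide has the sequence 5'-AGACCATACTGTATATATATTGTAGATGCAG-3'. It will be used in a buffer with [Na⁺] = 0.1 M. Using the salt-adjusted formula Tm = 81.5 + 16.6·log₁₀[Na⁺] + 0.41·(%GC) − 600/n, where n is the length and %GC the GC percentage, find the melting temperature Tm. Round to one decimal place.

58.8°C

Length n = 31. Counting bases: A=11, T=10, G=6, C=4
G+C = 10, so %GC = 10/31 × 100 = 32.258%
Salt term: 16.6 × (-1) = -16.6
GC term: 0.41 × 32.258 = 13.226; length term: −600/31 = −19.355
Tm = 81.5 + (-16.6) + 13.226 − 19.355 = 58.771 → 58.8°C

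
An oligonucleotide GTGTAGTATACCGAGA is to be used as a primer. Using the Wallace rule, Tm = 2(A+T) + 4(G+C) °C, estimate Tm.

46°C

Counting bases: A=5, C=2, T=4, G=5
AT pairs contribute 9, GC pairs contribute 7.
Tm = 4·7 + 2·9 = 28 + 18 = 46°C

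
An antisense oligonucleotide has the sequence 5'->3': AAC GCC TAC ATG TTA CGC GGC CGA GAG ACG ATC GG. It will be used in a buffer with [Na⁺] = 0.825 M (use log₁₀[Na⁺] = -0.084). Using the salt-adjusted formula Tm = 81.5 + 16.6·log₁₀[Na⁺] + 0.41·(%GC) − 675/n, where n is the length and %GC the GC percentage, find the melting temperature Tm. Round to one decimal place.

Length n = 35. C=10, G=11, A=9, T=5
G+C = 21, so %GC = 21/35 × 100 = 60%
Salt term: 16.6 × (-0.084) = -1.394
GC term: 0.41 × 60 = 24.6; length term: −675/35 = −19.286
Tm = 81.5 + (-1.394) + 24.6 − 19.286 = 85.42 → 85.4°C

85.4°C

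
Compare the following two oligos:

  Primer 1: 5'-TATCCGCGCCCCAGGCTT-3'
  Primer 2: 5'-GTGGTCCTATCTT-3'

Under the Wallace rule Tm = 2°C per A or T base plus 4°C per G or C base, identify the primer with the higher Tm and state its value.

Primer 1: A+T=6, G+C=12 → Tm = 2(6)+4(12) = 60°C
Primer 2: A+T=7, G+C=6 → Tm = 2(7)+4(6) = 38°C
60°C vs 38°C → primer 1 is higher.

Primer 1, 60°C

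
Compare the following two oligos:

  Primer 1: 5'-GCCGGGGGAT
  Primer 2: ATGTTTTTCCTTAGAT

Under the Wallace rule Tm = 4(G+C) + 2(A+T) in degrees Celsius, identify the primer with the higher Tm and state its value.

Primer 1: A+T=2, G+C=8 → Tm = 2(2)+4(8) = 36°C
Primer 2: A+T=12, G+C=4 → Tm = 2(12)+4(4) = 40°C
36°C vs 40°C → primer 2 is higher.

Primer 2, 40°C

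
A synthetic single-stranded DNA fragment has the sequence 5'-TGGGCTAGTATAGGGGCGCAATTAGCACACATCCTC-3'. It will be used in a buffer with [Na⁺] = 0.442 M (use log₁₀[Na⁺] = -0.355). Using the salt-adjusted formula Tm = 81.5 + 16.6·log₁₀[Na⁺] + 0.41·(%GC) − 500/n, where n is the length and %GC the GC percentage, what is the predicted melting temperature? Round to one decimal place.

83.4°C

Length n = 36. Base counts: T=8, C=9, A=9, G=10
G+C = 19, so %GC = 19/36 × 100 = 52.778%
Salt term: 16.6 × (-0.355) = -5.893
GC term: 0.41 × 52.778 = 21.639; length term: −500/36 = −13.889
Tm = 81.5 + (-5.893) + 21.639 − 13.889 = 83.357 → 83.4°C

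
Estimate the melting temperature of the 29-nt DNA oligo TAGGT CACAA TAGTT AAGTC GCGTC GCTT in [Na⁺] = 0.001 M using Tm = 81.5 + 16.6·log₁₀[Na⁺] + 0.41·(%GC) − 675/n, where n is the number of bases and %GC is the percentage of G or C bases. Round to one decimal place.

26.8°C

Length n = 29. Base counts: T=9, A=7, C=6, G=7
G+C = 13, so %GC = 13/29 × 100 = 44.828%
Salt term: 16.6 × (-3) = -49.8
GC term: 0.41 × 44.828 = 18.379; length term: −675/29 = −23.276
Tm = 81.5 + (-49.8) + 18.379 − 23.276 = 26.803 → 26.8°C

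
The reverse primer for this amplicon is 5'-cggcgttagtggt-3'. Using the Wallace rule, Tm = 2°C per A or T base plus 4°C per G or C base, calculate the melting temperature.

Base counts: C=2, T=4, G=6, A=1
AT pairs contribute 5, GC pairs contribute 8.
Tm = 4·8 + 2·5 = 32 + 10 = 42°C

42°C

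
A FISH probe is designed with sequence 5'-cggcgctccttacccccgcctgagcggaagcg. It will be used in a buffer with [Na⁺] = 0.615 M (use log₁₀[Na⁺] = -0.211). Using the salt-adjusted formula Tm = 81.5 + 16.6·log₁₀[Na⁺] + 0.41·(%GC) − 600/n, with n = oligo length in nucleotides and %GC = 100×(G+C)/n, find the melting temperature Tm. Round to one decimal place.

90.0°C

Length n = 32. A=4, C=14, G=10, T=4
G+C = 24, so %GC = 24/32 × 100 = 75%
Salt term: 16.6 × (-0.211) = -3.503
GC term: 0.41 × 75 = 30.75; length term: −600/32 = −18.75
Tm = 81.5 + (-3.503) + 30.75 − 18.75 = 89.997 → 90.0°C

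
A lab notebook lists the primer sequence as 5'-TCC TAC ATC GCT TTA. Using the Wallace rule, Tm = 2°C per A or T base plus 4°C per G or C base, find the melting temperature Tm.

Base counts: G=1, A=3, C=5, T=6
AT pairs contribute 9, GC pairs contribute 6.
Tm = 4·6 + 2·9 = 24 + 18 = 42°C

42°C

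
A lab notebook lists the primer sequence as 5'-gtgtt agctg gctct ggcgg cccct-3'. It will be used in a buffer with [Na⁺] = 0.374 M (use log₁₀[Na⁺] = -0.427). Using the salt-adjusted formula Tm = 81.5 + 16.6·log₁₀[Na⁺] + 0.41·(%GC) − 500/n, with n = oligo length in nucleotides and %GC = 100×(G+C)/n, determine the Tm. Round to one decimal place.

82.3°C

Length n = 25. Scanning the sequence gives A=1, T=7, G=9, C=8.
G+C = 17, so %GC = 17/25 × 100 = 68%
Salt term: 16.6 × (-0.427) = -7.088
GC term: 0.41 × 68 = 27.88; length term: −500/25 = −20
Tm = 81.5 + (-7.088) + 27.88 − 20 = 82.292 → 82.3°C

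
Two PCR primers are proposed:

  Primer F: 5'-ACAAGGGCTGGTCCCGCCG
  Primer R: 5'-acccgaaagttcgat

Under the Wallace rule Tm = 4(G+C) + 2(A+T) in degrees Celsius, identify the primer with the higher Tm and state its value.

Primer F, 66°C

Primer F: A+T=5, G+C=14 → Tm = 2(5)+4(14) = 66°C
Primer R: A+T=8, G+C=7 → Tm = 2(8)+4(7) = 44°C
66°C vs 44°C → primer F is higher.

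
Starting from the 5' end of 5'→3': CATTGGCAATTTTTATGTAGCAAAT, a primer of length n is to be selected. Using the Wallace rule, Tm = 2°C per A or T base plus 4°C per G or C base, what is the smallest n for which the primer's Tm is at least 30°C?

First 10 bases: CATTGGCAAT → Tm = 28°C (< 30°C)
First 11 bases: CATTGGCAATT → Tm = 30°C (≥ 30°C)
Each additional base adds 2°C (A/T) or 4°C (G/C), so Tm is non-decreasing in n; n = 11 is the first length to reach 30°C.

n = 11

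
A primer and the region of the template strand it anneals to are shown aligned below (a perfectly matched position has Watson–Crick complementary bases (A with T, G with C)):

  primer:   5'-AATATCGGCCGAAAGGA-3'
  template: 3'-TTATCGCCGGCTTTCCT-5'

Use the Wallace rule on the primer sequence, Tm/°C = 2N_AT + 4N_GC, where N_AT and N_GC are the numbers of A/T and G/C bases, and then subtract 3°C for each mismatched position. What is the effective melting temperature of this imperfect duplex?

47°C

Primer base counts: A=7, T=2, G=5, C=3 → A+T=9, G+C=8
Perfect-match Tm = 2(9) + 4(8) = 18 + 32 = 50°C
Mismatches (positions where the bases are not complementary): 1 (at position 5)
Effective Tm = 50 − 1×3 = 50 − 3 = 47°C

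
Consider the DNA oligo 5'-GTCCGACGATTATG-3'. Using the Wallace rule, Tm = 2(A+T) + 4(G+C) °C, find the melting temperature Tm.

42°C

Base counts: C=3, G=4, T=4, A=3
AT pairs contribute 7, GC pairs contribute 7.
Tm = 2×7 + 4×7 = 42°C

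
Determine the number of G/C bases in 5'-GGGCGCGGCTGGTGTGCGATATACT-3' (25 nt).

T=6, A=3, G=11, C=5
G+C = 11 + 5 = 16

16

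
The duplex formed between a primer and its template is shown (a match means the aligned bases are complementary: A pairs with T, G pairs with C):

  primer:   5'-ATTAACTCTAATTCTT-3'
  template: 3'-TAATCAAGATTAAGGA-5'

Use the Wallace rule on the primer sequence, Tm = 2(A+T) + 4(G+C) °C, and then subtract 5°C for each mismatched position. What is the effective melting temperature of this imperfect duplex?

Primer base counts: A=5, T=8, G=0, C=3 → A+T=13, G+C=3
Perfect-match Tm = 2(13) + 4(3) = 26 + 12 = 38°C
Mismatches (positions where the bases are not complementary): 3 (at positions 5, 6, 15)
Effective Tm = 38 − 3×5 = 38 − 15 = 23°C

23°C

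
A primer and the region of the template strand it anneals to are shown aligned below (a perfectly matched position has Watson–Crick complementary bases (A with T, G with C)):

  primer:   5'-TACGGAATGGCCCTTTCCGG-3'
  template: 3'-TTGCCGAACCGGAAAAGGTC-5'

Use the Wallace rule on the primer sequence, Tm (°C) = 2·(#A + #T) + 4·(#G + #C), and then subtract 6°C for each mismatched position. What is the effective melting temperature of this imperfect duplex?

Primer base counts: A=3, T=5, G=6, C=6 → A+T=8, G+C=12
Perfect-match Tm = 2(8) + 4(12) = 16 + 48 = 64°C
Mismatches (positions where the bases are not complementary): 5 (at positions 1, 6, 7, 13, 19)
Effective Tm = 64 − 5×6 = 64 − 30 = 34°C

34°C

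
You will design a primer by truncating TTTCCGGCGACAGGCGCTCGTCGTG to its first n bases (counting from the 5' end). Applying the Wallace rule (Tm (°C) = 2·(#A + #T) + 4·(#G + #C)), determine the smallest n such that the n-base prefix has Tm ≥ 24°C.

n = 8

First 7 bases: TTTCCGG → Tm = 22°C (< 24°C)
First 8 bases: TTTCCGGC → Tm = 26°C (≥ 24°C)
Each additional base adds 2°C (A/T) or 4°C (G/C), so Tm is non-decreasing in n; n = 8 is the first length to reach 24°C.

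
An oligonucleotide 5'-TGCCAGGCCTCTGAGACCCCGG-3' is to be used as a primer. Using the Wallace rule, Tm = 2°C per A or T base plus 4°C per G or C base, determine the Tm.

76°C

Scanning the sequence gives G=7, C=9, T=3, A=3.
A+T = 6, G+C = 16
Tm = 4·16 + 2·6 = 64 + 12 = 76°C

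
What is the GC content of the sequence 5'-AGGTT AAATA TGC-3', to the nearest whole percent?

31%

Scanning the sequence gives G=3, A=5, T=4, C=1.
G+C = 3 + 1 = 4 out of 13 bases
%GC = 4/13 × 100 = 30.77% ≈ 31%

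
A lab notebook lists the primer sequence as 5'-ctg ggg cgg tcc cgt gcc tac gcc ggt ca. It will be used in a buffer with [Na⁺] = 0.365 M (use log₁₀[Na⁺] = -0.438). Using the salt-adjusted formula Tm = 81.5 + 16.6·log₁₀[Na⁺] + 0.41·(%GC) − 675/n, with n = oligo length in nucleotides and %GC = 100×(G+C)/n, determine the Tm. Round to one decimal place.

82.1°C

Length n = 29. Counting bases: A=2, G=11, C=11, T=5
G+C = 22, so %GC = 22/29 × 100 = 75.862%
Salt term: 16.6 × (-0.438) = -7.271
GC term: 0.41 × 75.862 = 31.103; length term: −675/29 = −23.276
Tm = 81.5 + (-7.271) + 31.103 − 23.276 = 82.056 → 82.1°C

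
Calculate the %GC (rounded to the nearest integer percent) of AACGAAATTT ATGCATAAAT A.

19%

Counting bases: G=2, A=11, C=2, T=6
G+C = 2 + 2 = 4 out of 21 bases
%GC = 4/21 × 100 = 19.05% ≈ 19%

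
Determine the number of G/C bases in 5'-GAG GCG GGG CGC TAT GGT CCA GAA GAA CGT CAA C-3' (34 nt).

21

Scanning the sequence gives A=9, C=8, T=4, G=13.
G+C = 13 + 8 = 21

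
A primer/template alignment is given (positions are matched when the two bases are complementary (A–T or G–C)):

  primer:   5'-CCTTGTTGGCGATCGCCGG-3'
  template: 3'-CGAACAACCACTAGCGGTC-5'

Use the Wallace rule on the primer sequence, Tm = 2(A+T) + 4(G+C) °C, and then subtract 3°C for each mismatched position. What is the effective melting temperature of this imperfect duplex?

55°C

Primer base counts: A=1, T=5, G=7, C=6 → A+T=6, G+C=13
Perfect-match Tm = 2(6) + 4(13) = 12 + 52 = 64°C
Mismatches (positions where the bases are not complementary): 3 (at positions 1, 10, 18)
Effective Tm = 64 − 3×3 = 64 − 9 = 55°C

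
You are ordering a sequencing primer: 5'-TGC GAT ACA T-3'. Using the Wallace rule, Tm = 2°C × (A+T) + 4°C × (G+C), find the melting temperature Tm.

28°C

Scanning the sequence gives G=2, A=3, T=3, C=2.
So N_AT = 6 and N_GC = 4.
Tm = 4·4 + 2·6 = 16 + 12 = 28°C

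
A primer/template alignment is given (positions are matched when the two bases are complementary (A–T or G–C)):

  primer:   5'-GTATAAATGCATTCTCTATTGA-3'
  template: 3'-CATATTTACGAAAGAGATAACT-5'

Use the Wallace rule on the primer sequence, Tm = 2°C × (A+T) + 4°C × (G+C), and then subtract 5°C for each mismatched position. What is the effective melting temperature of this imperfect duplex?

51°C

Primer base counts: A=7, T=9, G=3, C=3 → A+T=16, G+C=6
Perfect-match Tm = 2(16) + 4(6) = 32 + 24 = 56°C
Mismatches (positions where the bases are not complementary): 1 (at position 11)
Effective Tm = 56 − 1×5 = 56 − 5 = 51°C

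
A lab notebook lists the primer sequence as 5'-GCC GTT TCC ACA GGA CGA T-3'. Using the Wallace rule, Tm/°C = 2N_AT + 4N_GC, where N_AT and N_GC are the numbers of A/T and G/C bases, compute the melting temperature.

Counting bases: C=6, T=4, A=4, G=5
So N_AT = 8 and N_GC = 11.
Tm = 2(8) + 4(11) = 16 + 44 = 60°C

60°C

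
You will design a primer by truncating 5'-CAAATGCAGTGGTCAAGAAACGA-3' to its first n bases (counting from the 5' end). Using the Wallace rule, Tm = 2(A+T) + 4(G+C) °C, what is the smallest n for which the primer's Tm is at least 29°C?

n = 11

First 10 bases: CAAATGCAGT → Tm = 28°C (< 29°C)
First 11 bases: CAAATGCAGTG → Tm = 32°C (≥ 29°C)
Since every base adds ≥2°C, Tm only increases with n, so the threshold is first crossed at n = 11.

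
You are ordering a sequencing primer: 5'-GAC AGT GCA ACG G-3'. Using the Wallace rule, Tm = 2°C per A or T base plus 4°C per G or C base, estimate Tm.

Scanning the sequence gives T=1, G=5, A=4, C=3.
So N_AT = 5 and N_GC = 8.
Tm = 2(5) + 4(8) = 10 + 32 = 42°C

42°C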